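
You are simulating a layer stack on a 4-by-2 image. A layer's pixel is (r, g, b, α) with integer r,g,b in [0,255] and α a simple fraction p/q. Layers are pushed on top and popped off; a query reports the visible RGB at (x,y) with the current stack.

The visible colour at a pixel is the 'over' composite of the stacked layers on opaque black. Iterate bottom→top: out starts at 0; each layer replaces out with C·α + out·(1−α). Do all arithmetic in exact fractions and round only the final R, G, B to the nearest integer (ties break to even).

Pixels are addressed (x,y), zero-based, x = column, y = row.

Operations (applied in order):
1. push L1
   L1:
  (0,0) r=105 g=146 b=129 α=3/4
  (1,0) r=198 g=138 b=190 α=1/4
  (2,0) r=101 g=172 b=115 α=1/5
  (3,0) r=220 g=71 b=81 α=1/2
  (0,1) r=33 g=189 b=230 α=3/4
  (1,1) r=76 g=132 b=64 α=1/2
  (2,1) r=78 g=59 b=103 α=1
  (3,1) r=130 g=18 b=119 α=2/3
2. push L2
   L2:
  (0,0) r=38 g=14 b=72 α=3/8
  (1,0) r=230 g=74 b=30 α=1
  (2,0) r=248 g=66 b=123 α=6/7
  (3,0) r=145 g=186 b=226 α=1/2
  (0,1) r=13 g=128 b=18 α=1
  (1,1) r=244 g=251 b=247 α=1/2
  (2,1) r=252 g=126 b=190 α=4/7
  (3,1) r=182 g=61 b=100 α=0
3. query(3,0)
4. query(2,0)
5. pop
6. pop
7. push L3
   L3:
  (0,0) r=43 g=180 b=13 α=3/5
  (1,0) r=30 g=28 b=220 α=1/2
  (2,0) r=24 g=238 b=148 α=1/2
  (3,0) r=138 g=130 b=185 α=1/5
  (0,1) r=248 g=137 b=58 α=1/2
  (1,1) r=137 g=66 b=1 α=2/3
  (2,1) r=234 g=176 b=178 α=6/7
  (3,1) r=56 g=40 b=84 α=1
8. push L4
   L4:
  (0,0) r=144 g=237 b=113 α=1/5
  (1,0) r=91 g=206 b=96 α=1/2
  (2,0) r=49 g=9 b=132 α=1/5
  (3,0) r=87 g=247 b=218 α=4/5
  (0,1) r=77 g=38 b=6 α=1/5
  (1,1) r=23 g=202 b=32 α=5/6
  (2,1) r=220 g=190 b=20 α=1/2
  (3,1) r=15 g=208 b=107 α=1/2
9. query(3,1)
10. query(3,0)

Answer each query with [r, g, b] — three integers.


(3,0) stack=L1,L2; from [0,0,0]:
after L1 α=1/2: [110, 71/2, 81/2]
after L2 α=1/2: [255/2, 443/4, 533/4]
= [128, 111, 133]

(2,0) stack=L1,L2; from [0,0,0]:
L1 α=1/5: [101/5, 172/5, 23]
L2 α=6/7: [7541/35, 2152/35, 761/7]
rounded: [215, 61, 109]

(3,1) stack=L3,L4; from [0,0,0]:
after L3 α=1: [56, 40, 84]
after L4 α=1/2: [71/2, 124, 191/2]
= [36, 124, 96]

(3,0) stack=L3,L4; from [0,0,0]:
after L3 α=1/5: [138/5, 26, 37]
after L4 α=4/5: [1878/25, 1014/5, 909/5]
= [75, 203, 182]


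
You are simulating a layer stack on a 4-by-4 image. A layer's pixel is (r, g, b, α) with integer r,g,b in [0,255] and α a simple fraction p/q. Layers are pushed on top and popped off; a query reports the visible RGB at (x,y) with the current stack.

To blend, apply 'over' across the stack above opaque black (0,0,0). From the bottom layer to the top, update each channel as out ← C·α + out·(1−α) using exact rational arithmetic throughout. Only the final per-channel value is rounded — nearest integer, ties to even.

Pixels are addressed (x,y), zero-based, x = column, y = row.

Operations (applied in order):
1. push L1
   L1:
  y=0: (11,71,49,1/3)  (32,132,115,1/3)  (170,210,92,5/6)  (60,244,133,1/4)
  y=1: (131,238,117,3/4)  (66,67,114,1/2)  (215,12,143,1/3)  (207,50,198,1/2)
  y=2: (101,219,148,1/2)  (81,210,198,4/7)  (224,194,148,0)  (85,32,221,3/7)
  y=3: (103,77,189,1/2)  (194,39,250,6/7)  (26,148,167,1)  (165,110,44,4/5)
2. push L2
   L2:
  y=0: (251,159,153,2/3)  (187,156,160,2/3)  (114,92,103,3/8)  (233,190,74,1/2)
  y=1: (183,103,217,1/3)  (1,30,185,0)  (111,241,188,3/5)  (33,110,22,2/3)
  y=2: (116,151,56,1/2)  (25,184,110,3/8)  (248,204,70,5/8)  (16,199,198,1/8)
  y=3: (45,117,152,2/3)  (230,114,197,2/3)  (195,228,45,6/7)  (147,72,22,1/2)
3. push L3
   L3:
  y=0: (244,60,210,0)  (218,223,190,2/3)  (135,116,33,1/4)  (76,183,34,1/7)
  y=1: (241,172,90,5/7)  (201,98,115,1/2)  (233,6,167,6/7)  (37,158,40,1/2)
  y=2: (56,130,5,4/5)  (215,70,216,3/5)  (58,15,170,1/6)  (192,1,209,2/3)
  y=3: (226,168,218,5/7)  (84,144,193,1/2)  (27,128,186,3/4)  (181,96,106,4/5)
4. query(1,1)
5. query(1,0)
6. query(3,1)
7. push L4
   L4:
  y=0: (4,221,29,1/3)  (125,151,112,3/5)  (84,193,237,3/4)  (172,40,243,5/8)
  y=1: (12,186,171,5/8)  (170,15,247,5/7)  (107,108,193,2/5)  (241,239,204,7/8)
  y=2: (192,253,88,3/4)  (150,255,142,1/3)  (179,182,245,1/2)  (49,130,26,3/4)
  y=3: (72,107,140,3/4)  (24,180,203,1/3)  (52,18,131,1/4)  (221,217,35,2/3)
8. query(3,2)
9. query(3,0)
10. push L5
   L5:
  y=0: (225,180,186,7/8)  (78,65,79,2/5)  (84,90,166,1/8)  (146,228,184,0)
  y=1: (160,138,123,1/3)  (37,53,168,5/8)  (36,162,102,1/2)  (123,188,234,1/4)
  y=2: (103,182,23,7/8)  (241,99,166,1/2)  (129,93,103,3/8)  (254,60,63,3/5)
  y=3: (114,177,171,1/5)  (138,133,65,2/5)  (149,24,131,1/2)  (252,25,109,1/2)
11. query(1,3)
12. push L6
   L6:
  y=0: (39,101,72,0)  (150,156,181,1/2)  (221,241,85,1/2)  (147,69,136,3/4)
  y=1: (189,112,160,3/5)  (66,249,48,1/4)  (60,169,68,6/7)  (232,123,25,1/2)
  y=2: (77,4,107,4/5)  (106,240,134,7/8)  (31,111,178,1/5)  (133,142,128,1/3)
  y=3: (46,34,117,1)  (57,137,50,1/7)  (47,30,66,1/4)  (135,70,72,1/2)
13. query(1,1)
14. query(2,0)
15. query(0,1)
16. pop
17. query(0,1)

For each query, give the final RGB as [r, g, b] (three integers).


(1,1) stack=L1,L2,L3; from [0,0,0]:
+L1 (α=1/2) → [33, 67/2, 57]
+L2 (α=0) → [33, 67/2, 57]
+L3 (α=1/2) → [117, 263/4, 86]
→ [117, 66, 86]

query (1,0) [L1,L2,L3] — begin 0,0,0
after L1 α=1/3: [32/3, 44, 115/3]
after L2 α=2/3: [1154/9, 356/3, 1075/9]
after L3 α=2/3: [5078/27, 1694/9, 4495/27]
= [188, 188, 166]

query (3,1) [L1,L2,L3] — begin 0,0,0
L1 α=1/2: [207/2, 25, 99]
L2 α=2/3: [113/2, 245/3, 143/3]
L3 α=1/2: [187/4, 719/6, 263/6]
rounded: [47, 120, 44]

query (3,2) [L1,L2,L3,L4] — begin 0,0,0
L1 α=3/7: [255/7, 96/7, 663/7]
L2 α=1/8: [271/8, 295/8, 861/8]
L3 α=2/3: [3343/24, 311/24, 4205/24]
L4 α=3/4: [6871/96, 9671/96, 6077/96]
rounded: [72, 101, 63]

(3,0) stack=L1,L2,L3,L4; from [0,0,0]:
after L1 α=1/4: [15, 61, 133/4]
after L2 α=1/2: [124, 251/2, 429/8]
after L3 α=1/7: [820/7, 936/7, 1423/28]
after L4 α=5/8: [1060/7, 526/7, 38289/224]
→ [151, 75, 171]

query (1,3) [L1,L2,L3,L4,L5] — begin 0,0,0
+L1 (α=6/7) → [1164/7, 234/7, 1500/7]
+L2 (α=2/3) → [4384/21, 610/7, 4258/21]
+L3 (α=1/2) → [3074/21, 809/7, 8311/42]
+L4 (α=1/3) → [6652/63, 2878/21, 12574/63]
+L5 (α=2/5) → [12448/105, 948/7, 15304/105]
= [119, 135, 146]

(1,1) stack=L1,L2,L3,L4,L5,L6; from [0,0,0]:
L1 α=1/2: [33, 67/2, 57]
L2 α=0: [33, 67/2, 57]
L3 α=1/2: [117, 263/4, 86]
L4 α=5/7: [1084/7, 59/2, 201]
L5 α=5/8: [4547/56, 707/16, 1443/8]
L6 α=1/4: [17337/224, 6105/64, 4713/32]
→ [77, 95, 147]

(2,0) stack=L1,L2,L3,L4,L5,L6; from [0,0,0]:
after L1 α=5/6: [425/3, 175, 230/3]
after L2 α=3/8: [3151/24, 1151/8, 2077/24]
after L3 α=1/4: [4231/32, 4381/32, 2341/32]
after L4 α=3/4: [12295/128, 22909/128, 25093/128]
after L5 α=1/8: [96817/1024, 171883/1024, 196899/1024]
after L6 α=1/2: [323121/2048, 418667/2048, 283939/2048]
→ [158, 204, 139]

(0,1) stack=L1,L2,L3,L4,L5,L6; from [0,0,0]:
+L1 (α=3/4) → [393/4, 357/2, 351/4]
+L2 (α=1/3) → [253/2, 460/3, 785/6]
+L3 (α=5/7) → [1458/7, 500/3, 305/3]
+L4 (α=5/8) → [2397/28, 715/4, 145]
+L5 (α=1/3) → [4637/42, 991/6, 413/3]
+L6 (α=3/5) → [16544/105, 1999/15, 2266/15]
rounded: [158, 133, 151]

at x=0,y=1 over L1,L2,L3,L4,L5:
+L1 (α=3/4) → [393/4, 357/2, 351/4]
+L2 (α=1/3) → [253/2, 460/3, 785/6]
+L3 (α=5/7) → [1458/7, 500/3, 305/3]
+L4 (α=5/8) → [2397/28, 715/4, 145]
+L5 (α=1/3) → [4637/42, 991/6, 413/3]
= [110, 165, 138]


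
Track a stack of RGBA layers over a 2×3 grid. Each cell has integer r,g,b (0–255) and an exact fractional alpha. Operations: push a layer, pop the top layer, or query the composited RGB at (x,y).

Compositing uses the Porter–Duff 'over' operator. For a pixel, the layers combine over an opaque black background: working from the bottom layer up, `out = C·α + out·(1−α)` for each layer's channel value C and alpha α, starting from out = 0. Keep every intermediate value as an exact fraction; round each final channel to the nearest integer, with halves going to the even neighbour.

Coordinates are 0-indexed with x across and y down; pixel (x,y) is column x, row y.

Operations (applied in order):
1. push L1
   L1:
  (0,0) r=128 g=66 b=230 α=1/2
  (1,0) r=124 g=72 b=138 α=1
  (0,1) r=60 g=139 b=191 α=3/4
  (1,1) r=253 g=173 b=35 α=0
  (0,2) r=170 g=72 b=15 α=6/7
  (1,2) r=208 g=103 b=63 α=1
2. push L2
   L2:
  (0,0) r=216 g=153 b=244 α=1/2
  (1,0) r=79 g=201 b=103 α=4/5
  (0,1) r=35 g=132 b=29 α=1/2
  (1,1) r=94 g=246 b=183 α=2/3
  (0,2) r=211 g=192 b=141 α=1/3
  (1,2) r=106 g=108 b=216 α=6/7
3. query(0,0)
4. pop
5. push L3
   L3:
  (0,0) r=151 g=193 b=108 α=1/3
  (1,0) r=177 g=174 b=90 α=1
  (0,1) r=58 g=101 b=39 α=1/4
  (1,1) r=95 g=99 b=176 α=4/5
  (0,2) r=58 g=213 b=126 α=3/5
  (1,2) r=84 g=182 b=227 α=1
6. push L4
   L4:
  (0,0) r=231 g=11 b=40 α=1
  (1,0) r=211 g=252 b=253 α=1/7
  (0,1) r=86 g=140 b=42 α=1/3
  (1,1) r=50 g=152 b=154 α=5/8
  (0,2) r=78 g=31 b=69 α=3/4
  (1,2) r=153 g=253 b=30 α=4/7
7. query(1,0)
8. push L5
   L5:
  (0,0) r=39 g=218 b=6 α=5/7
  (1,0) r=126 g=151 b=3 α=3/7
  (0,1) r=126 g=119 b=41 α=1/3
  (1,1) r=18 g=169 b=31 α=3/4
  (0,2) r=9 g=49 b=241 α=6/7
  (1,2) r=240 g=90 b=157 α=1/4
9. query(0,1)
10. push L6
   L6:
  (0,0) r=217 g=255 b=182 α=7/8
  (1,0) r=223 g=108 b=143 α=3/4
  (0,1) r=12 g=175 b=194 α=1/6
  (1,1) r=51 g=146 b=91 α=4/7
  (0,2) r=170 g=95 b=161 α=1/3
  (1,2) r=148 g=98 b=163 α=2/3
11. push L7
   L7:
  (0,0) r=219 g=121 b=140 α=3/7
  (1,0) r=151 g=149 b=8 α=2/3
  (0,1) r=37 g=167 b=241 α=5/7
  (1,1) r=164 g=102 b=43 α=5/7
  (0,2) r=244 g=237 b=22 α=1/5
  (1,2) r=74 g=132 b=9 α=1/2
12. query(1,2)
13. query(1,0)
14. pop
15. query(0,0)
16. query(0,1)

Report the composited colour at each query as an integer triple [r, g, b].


(0,0) stack=L1,L2; from [0,0,0]:
after L1 α=1/2: [64, 33, 115]
after L2 α=1/2: [140, 93, 359/2]
→ [140, 93, 180]

query (1,0) [L1,L3,L4] — begin 0,0,0
L1 α=1: [124, 72, 138]
L3 α=1: [177, 174, 90]
L4 α=1/7: [1273/7, 1296/7, 793/7]
= [182, 185, 113]

at x=0,y=1 over L1,L3,L4,L5:
L1 α=3/4: [45, 417/4, 573/4]
L3 α=1/4: [193/4, 1655/16, 1875/16]
L4 α=1/3: [365/6, 925/8, 737/8]
L5 α=1/3: [743/9, 467/4, 901/12]
= [83, 117, 75]

query (1,2) [L1,L3,L4,L5,L6,L7] — begin 0,0,0
L1 α=1: [208, 103, 63]
L3 α=1: [84, 182, 227]
L4 α=4/7: [864/7, 1558/7, 801/7]
L5 α=1/4: [1068/7, 1326/7, 1751/14]
L6 α=2/3: [3140/21, 2698/21, 2105/14]
L7 α=1/2: [2347/21, 2735/21, 2231/28]
rounded: [112, 130, 80]

at x=1,y=0 over L1,L3,L4,L5,L6,L7:
after L1 α=1: [124, 72, 138]
after L3 α=1: [177, 174, 90]
after L4 α=1/7: [1273/7, 1296/7, 793/7]
after L5 α=3/7: [7738/49, 8355/49, 3235/49]
after L6 α=3/4: [40519/196, 24231/196, 6064/49]
after L7 α=2/3: [33237/196, 82639/588, 6848/147]
= [170, 141, 47]

query (0,0) [L1,L3,L4,L5,L6] — begin 0,0,0
after L1 α=1/2: [64, 33, 115]
after L3 α=1/3: [93, 259/3, 338/3]
after L4 α=1: [231, 11, 40]
after L5 α=5/7: [657/7, 1112/7, 110/7]
after L6 α=7/8: [5645/28, 13607/56, 2257/14]
= [202, 243, 161]

query (0,1) [L1,L3,L4,L5,L6] — begin 0,0,0
L1 α=3/4: [45, 417/4, 573/4]
L3 α=1/4: [193/4, 1655/16, 1875/16]
L4 α=1/3: [365/6, 925/8, 737/8]
L5 α=1/3: [743/9, 467/4, 901/12]
L6 α=1/6: [3823/54, 3035/24, 6833/72]
= [71, 126, 95]


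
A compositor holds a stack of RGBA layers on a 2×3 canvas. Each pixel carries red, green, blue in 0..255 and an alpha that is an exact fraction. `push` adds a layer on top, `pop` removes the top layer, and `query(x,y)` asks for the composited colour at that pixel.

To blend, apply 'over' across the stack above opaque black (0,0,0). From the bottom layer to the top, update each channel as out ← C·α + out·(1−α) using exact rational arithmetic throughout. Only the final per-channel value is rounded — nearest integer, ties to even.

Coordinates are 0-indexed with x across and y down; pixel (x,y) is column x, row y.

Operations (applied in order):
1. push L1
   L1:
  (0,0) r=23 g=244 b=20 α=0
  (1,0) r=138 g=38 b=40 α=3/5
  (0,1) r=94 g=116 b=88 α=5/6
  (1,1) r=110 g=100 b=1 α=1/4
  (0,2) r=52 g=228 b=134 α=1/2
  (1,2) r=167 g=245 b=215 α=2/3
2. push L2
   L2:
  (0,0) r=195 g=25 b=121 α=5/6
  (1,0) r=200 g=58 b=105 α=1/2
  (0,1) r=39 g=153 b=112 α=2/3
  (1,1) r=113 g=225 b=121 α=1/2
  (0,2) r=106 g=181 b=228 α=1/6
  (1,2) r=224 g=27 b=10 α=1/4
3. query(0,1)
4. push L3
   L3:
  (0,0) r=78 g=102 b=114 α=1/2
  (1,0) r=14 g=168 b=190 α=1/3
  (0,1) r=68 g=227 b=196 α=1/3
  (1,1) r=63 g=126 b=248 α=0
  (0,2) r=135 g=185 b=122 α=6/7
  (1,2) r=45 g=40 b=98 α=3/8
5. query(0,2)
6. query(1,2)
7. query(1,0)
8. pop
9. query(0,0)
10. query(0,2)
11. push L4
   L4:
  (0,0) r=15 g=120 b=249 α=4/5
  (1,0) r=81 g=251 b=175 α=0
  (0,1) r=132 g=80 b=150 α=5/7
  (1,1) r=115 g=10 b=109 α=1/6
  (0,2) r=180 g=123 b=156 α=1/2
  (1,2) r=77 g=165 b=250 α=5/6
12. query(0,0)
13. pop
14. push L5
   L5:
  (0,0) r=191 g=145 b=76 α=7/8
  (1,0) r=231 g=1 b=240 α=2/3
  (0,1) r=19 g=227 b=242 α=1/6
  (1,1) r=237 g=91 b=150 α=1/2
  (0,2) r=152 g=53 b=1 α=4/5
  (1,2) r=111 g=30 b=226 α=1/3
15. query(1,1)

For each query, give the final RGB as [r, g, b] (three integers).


query (0,1) [L1,L2] — begin 0,0,0
L1 α=5/6: [235/3, 290/3, 220/3]
L2 α=2/3: [469/9, 1208/9, 892/9]
→ [52, 134, 99]

query (0,2) [L1,L2,L3] — begin 0,0,0
+L1 (α=1/2) → [26, 114, 67]
+L2 (α=1/6) → [118/3, 751/6, 563/6]
+L3 (α=6/7) → [364/3, 7411/42, 4955/42]
rounded: [121, 176, 118]

query (1,2) [L1,L2,L3] — begin 0,0,0
L1 α=2/3: [334/3, 490/3, 430/3]
L2 α=1/4: [279/2, 517/4, 110]
L3 α=3/8: [1665/16, 3065/32, 211/2]
= [104, 96, 106]

at x=1,y=0 over L1,L2,L3:
after L1 α=3/5: [414/5, 114/5, 24]
after L2 α=1/2: [707/5, 202/5, 129/2]
after L3 α=1/3: [1484/15, 1244/15, 319/3]
= [99, 83, 106]

at x=0,y=0 over L1,L2:
L1 α=0: [0, 0, 0]
L2 α=5/6: [325/2, 125/6, 605/6]
→ [162, 21, 101]

query (0,2) [L1,L2] — begin 0,0,0
L1 α=1/2: [26, 114, 67]
L2 α=1/6: [118/3, 751/6, 563/6]
→ [39, 125, 94]

at x=0,y=0 over L1,L2,L4:
+L1 (α=0) → [0, 0, 0]
+L2 (α=5/6) → [325/2, 125/6, 605/6]
+L4 (α=4/5) → [89/2, 601/6, 6581/30]
rounded: [44, 100, 219]

at x=1,y=1 over L1,L2,L5:
L1 α=1/4: [55/2, 25, 1/4]
L2 α=1/2: [281/4, 125, 485/8]
L5 α=1/2: [1229/8, 108, 1685/16]
= [154, 108, 105]


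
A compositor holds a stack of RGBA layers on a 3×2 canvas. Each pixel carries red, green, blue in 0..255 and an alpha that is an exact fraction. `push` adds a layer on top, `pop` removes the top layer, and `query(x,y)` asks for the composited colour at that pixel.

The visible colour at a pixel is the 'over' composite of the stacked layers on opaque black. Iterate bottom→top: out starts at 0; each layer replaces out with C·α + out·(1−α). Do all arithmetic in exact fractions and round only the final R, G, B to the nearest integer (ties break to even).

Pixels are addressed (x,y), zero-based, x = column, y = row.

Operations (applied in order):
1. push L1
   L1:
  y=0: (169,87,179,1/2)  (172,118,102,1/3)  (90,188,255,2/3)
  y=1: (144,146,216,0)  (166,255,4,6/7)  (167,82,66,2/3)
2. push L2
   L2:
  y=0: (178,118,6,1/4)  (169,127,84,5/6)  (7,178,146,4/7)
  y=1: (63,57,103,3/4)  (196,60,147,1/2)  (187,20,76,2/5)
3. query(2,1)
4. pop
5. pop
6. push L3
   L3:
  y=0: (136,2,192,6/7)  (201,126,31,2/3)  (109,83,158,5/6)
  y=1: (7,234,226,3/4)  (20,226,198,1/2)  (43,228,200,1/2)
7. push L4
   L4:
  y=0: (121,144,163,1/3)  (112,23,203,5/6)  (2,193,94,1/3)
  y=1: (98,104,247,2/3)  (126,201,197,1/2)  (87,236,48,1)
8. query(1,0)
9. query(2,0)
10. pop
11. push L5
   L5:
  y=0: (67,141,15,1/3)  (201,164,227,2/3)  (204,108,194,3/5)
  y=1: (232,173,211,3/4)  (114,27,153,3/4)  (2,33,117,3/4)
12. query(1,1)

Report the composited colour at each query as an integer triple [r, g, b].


query (2,1) [L1,L2] — begin 0,0,0
after L1 α=2/3: [334/3, 164/3, 44]
after L2 α=2/5: [708/5, 204/5, 284/5]
rounded: [142, 41, 57]

at x=1,y=0 over L3,L4:
after L3 α=2/3: [134, 84, 62/3]
after L4 α=5/6: [347/3, 199/6, 3107/18]
= [116, 33, 173]

query (2,0) [L3,L4] — begin 0,0,0
after L3 α=5/6: [545/6, 415/6, 395/3]
after L4 α=1/3: [551/9, 994/9, 1072/9]
→ [61, 110, 119]

query (1,1) [L3,L5] — begin 0,0,0
L3 α=1/2: [10, 113, 99]
L5 α=3/4: [88, 97/2, 279/2]
rounded: [88, 48, 140]


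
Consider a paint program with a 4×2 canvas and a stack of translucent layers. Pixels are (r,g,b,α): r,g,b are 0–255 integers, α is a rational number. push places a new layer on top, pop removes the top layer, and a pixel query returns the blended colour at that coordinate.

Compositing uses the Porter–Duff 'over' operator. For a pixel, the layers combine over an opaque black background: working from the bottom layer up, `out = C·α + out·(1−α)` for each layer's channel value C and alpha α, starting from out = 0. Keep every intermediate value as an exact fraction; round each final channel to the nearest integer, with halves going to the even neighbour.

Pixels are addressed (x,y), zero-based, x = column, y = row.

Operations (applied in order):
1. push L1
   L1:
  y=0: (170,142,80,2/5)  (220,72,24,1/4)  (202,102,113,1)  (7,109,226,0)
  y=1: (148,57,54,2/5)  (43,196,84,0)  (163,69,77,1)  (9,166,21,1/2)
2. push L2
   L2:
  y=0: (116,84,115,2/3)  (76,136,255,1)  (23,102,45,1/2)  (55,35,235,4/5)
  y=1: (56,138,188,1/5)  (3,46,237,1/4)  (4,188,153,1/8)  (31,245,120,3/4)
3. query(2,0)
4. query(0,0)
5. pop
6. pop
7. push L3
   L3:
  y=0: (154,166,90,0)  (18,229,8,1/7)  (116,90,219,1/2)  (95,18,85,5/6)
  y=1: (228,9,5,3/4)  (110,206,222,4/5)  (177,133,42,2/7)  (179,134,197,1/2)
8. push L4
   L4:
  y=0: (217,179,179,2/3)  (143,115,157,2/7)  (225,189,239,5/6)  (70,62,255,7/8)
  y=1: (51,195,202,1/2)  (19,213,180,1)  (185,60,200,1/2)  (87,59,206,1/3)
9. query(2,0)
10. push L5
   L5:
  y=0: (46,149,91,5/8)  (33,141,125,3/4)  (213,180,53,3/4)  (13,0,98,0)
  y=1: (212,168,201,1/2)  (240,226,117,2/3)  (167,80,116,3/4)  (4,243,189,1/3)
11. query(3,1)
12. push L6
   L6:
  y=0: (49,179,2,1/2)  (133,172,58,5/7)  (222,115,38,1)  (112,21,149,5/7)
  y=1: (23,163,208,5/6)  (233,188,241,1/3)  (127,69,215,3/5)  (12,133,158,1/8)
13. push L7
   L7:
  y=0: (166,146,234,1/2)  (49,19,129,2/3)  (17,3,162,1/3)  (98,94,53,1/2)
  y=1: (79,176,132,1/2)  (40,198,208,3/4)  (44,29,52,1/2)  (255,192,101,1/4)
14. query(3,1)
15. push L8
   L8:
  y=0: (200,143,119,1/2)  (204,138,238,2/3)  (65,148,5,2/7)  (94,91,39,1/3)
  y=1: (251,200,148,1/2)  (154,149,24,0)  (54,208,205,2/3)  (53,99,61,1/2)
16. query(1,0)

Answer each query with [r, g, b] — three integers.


query (2,0) [L1,L2] — begin 0,0,0
after L1 α=1: [202, 102, 113]
after L2 α=1/2: [225/2, 102, 79]
= [112, 102, 79]

(0,0) stack=L1,L2; from [0,0,0]:
+L1 (α=2/5) → [68, 284/5, 32]
+L2 (α=2/3) → [100, 1124/15, 262/3]
→ [100, 75, 87]

(2,0) stack=L3,L4; from [0,0,0]:
+L3 (α=1/2) → [58, 45, 219/2]
+L4 (α=5/6) → [1183/6, 165, 2609/12]
rounded: [197, 165, 217]

at x=3,y=1 over L3,L4,L5:
after L3 α=1/2: [179/2, 67, 197/2]
after L4 α=1/3: [266/3, 193/3, 403/3]
after L5 α=1/3: [544/9, 1115/9, 1373/9]
= [60, 124, 153]

query (3,1) [L3,L4,L5,L6,L7] — begin 0,0,0
after L3 α=1/2: [179/2, 67, 197/2]
after L4 α=1/3: [266/3, 193/3, 403/3]
after L5 α=1/3: [544/9, 1115/9, 1373/9]
after L6 α=1/8: [979/18, 4501/36, 11033/72]
after L7 α=1/4: [2509/24, 6805/48, 13457/96]
→ [105, 142, 140]

at x=1,y=0 over L3,L4,L5,L6,L7,L8:
+L3 (α=1/7) → [18/7, 229/7, 8/7]
+L4 (α=2/7) → [2092/49, 2755/49, 2238/49]
+L5 (α=3/4) → [6943/196, 11741/98, 20613/196]
+L6 (α=5/7) → [72113/686, 53881/343, 49033/686]
+L7 (α=2/3) → [46447/686, 22305/343, 226021/2058]
+L8 (α=2/3) → [326335/2058, 38991/343, 1205629/6174]
= [159, 114, 195]


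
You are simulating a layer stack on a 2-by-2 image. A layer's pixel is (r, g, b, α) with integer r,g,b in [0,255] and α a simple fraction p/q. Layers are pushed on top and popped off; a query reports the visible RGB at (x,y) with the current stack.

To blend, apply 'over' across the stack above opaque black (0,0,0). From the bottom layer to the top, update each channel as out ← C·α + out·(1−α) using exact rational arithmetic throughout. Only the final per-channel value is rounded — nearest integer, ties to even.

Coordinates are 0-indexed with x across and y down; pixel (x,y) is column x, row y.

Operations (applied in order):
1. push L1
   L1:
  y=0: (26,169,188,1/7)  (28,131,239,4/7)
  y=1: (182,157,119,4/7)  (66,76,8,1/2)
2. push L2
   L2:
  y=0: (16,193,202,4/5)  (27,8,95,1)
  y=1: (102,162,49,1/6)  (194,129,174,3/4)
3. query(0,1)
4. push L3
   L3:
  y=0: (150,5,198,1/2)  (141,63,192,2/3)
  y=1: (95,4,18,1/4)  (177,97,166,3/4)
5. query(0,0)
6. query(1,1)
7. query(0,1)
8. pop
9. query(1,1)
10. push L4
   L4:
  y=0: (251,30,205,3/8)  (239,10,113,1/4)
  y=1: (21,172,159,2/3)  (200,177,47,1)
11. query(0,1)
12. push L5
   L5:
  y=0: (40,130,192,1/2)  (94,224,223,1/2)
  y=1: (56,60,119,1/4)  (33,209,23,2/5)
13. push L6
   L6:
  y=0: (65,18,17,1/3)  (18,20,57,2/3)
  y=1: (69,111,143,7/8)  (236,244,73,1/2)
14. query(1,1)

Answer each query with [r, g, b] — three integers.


(0,1) stack=L1,L2; from [0,0,0]:
after L1 α=4/7: [104, 628/7, 68]
after L2 α=1/6: [311/3, 2137/21, 389/6]
= [104, 102, 65]

at x=0,y=0 over L1,L2,L3:
+L1 (α=1/7) → [26/7, 169/7, 188/7]
+L2 (α=4/5) → [474/35, 5573/35, 5844/35]
+L3 (α=1/2) → [2862/35, 2874/35, 6387/35]
rounded: [82, 82, 182]

at x=1,y=1 over L1,L2,L3:
L1 α=1/2: [33, 38, 4]
L2 α=3/4: [615/4, 425/4, 263/2]
L3 α=3/4: [2739/16, 1589/16, 1259/8]
rounded: [171, 99, 157]

at x=0,y=1 over L1,L2,L3:
+L1 (α=4/7) → [104, 628/7, 68]
+L2 (α=1/6) → [311/3, 2137/21, 389/6]
+L3 (α=1/4) → [203/2, 2165/28, 425/8]
rounded: [102, 77, 53]

(1,1) stack=L1,L2; from [0,0,0]:
+L1 (α=1/2) → [33, 38, 4]
+L2 (α=3/4) → [615/4, 425/4, 263/2]
rounded: [154, 106, 132]

at x=0,y=1 over L1,L2,L4:
L1 α=4/7: [104, 628/7, 68]
L2 α=1/6: [311/3, 2137/21, 389/6]
L4 α=2/3: [437/9, 9361/63, 2297/18]
rounded: [49, 149, 128]

query (1,1) [L1,L2,L4,L5,L6] — begin 0,0,0
+L1 (α=1/2) → [33, 38, 4]
+L2 (α=3/4) → [615/4, 425/4, 263/2]
+L4 (α=1) → [200, 177, 47]
+L5 (α=2/5) → [666/5, 949/5, 187/5]
+L6 (α=1/2) → [923/5, 2169/10, 276/5]
rounded: [185, 217, 55]


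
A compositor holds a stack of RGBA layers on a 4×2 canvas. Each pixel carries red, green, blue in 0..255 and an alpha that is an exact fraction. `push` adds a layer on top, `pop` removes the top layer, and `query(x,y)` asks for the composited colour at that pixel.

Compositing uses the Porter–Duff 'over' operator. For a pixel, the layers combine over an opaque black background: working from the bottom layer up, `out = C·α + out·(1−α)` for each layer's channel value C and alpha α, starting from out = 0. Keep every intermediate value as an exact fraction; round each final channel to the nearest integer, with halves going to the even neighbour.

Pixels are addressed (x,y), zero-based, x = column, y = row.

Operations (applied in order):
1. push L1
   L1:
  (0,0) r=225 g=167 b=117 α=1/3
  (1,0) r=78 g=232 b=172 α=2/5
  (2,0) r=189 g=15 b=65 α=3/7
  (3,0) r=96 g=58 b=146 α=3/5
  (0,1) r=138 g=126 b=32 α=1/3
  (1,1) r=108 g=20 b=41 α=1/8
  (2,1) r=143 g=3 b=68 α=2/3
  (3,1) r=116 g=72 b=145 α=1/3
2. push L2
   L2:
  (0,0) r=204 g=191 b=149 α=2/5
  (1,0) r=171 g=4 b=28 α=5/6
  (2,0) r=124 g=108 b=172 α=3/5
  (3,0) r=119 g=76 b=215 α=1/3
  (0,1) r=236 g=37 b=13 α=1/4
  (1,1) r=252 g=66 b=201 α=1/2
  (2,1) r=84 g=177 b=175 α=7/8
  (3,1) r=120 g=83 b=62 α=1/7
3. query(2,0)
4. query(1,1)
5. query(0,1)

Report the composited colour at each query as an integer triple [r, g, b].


(2,0) stack=L1,L2; from [0,0,0]:
L1 α=3/7: [81, 45/7, 195/7]
L2 α=3/5: [534/5, 2358/35, 4002/35]
= [107, 67, 114]

(1,1) stack=L1,L2; from [0,0,0]:
+L1 (α=1/8) → [27/2, 5/2, 41/8]
+L2 (α=1/2) → [531/4, 137/4, 1649/16]
= [133, 34, 103]

(0,1) stack=L1,L2; from [0,0,0]:
after L1 α=1/3: [46, 42, 32/3]
after L2 α=1/4: [187/2, 163/4, 45/4]
→ [94, 41, 11]


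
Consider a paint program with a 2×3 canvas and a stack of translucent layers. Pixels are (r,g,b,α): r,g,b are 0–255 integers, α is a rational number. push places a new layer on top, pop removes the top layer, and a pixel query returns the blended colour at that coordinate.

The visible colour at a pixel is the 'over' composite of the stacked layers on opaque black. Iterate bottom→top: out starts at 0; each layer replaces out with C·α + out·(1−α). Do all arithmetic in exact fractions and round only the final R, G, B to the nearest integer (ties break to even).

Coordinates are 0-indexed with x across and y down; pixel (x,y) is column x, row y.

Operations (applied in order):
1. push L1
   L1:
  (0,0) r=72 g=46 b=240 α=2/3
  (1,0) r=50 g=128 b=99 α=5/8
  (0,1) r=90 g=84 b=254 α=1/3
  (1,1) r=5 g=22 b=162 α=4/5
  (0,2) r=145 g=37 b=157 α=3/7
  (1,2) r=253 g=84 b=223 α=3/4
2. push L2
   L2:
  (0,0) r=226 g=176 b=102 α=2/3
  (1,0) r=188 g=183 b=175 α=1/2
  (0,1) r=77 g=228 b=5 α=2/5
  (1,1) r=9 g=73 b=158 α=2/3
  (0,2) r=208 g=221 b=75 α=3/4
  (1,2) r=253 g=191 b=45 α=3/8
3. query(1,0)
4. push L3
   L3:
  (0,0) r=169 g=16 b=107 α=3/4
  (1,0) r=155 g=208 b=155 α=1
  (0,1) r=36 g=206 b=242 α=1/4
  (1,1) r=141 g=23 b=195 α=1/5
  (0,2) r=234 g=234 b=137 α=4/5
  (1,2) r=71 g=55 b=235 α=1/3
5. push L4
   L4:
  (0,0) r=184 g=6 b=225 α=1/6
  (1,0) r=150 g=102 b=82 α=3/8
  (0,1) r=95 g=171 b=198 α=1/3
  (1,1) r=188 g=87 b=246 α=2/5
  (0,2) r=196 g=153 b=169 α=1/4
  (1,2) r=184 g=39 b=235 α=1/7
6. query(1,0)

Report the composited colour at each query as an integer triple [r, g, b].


query (1,0) [L1,L2] — begin 0,0,0
L1 α=5/8: [125/4, 80, 495/8]
L2 α=1/2: [877/8, 263/2, 1895/16]
→ [110, 132, 118]

query (1,0) [L1,L2,L3,L4] — begin 0,0,0
after L1 α=5/8: [125/4, 80, 495/8]
after L2 α=1/2: [877/8, 263/2, 1895/16]
after L3 α=1: [155, 208, 155]
after L4 α=3/8: [1225/8, 673/4, 1021/8]
rounded: [153, 168, 128]


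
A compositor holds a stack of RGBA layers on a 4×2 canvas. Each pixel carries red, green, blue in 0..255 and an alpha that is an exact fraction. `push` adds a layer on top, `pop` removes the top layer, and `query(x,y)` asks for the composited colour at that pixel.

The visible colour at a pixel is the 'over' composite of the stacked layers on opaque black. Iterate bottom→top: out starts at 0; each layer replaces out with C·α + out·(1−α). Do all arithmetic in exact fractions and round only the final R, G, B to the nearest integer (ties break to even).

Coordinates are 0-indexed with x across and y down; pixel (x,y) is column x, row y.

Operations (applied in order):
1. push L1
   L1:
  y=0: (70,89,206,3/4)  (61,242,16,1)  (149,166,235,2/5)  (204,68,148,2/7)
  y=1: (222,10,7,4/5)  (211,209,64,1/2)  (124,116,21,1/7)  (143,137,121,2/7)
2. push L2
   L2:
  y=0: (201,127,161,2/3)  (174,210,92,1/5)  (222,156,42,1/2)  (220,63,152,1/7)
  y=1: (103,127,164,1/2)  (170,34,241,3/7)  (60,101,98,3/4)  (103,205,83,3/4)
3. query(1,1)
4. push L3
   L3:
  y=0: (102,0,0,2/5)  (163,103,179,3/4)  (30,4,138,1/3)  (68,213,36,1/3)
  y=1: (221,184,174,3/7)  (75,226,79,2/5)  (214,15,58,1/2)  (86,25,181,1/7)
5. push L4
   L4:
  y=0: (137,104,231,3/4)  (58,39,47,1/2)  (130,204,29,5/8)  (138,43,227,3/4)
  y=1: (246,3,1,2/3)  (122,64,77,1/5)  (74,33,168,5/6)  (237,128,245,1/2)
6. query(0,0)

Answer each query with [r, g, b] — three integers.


(1,1) stack=L1,L2; from [0,0,0]:
+L1 (α=1/2) → [211/2, 209/2, 32]
+L2 (α=3/7) → [932/7, 520/7, 851/7]
→ [133, 74, 122]

query (0,0) [L1,L2,L3,L4] — begin 0,0,0
after L1 α=3/4: [105/2, 267/4, 309/2]
after L2 α=2/3: [303/2, 1283/12, 953/6]
after L3 α=2/5: [1317/10, 1283/20, 953/10]
after L4 α=3/4: [5427/40, 7523/80, 7883/40]
= [136, 94, 197]


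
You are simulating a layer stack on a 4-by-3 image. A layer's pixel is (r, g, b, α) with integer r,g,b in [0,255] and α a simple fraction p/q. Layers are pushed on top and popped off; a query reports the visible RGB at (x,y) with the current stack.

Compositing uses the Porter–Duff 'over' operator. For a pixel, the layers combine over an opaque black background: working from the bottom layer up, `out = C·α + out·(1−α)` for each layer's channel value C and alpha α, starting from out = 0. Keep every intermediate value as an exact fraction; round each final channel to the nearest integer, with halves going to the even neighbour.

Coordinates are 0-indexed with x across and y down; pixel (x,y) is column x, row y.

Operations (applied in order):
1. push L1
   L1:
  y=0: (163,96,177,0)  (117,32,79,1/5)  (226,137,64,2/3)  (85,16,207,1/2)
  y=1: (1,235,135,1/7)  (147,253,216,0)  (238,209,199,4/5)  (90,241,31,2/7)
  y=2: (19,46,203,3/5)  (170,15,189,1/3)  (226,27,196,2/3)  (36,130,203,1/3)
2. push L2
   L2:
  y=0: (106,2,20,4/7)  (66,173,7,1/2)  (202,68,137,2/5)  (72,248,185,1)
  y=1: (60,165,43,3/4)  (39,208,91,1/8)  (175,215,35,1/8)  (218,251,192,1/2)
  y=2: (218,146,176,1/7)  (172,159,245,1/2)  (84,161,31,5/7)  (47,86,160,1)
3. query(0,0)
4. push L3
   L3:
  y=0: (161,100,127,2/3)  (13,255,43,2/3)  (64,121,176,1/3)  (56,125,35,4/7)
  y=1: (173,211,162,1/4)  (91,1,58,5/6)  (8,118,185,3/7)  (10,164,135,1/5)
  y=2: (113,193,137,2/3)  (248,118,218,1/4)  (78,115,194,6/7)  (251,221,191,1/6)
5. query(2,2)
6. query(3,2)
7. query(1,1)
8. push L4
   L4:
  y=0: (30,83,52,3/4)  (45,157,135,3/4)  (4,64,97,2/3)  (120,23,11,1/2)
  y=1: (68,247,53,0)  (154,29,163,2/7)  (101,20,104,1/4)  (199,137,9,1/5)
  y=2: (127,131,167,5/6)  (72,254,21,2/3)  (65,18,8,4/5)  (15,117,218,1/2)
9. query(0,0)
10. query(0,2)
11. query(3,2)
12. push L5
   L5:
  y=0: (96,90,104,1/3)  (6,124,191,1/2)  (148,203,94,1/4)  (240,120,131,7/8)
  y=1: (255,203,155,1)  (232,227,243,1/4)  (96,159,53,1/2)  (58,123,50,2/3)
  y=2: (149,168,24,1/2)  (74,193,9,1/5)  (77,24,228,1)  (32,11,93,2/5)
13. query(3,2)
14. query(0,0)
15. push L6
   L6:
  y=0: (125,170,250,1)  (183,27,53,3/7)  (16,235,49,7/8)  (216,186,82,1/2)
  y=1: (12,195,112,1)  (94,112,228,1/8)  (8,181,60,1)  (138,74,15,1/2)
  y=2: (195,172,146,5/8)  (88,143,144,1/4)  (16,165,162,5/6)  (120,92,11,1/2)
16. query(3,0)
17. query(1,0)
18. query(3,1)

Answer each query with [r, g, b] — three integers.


query (0,0) [L1,L2] — begin 0,0,0
after L1 α=0: [0, 0, 0]
after L2 α=4/7: [424/7, 8/7, 80/7]
→ [61, 1, 11]

at x=2,y=2 over L1,L2,L3:
after L1 α=2/3: [452/3, 18, 392/3]
after L2 α=5/7: [2164/21, 841/7, 1249/21]
after L3 α=6/7: [11992/147, 5671/49, 25693/147]
= [82, 116, 175]

query (3,2) [L1,L2,L3] — begin 0,0,0
L1 α=1/3: [12, 130/3, 203/3]
L2 α=1: [47, 86, 160]
L3 α=1/6: [81, 217/2, 991/6]
→ [81, 108, 165]

query (1,1) [L1,L2,L3] — begin 0,0,0
after L1 α=0: [0, 0, 0]
after L2 α=1/8: [39/8, 26, 91/8]
after L3 α=5/6: [3679/48, 31/6, 2411/48]
→ [77, 5, 50]

(0,0) stack=L1,L2,L3,L4; from [0,0,0]:
+L1 (α=0) → [0, 0, 0]
+L2 (α=4/7) → [424/7, 8/7, 80/7]
+L3 (α=2/3) → [2678/21, 1408/21, 1858/21]
+L4 (α=3/4) → [1142/21, 6637/84, 2567/42]
rounded: [54, 79, 61]

(0,2) stack=L1,L2,L3,L4; from [0,0,0]:
+L1 (α=3/5) → [57/5, 138/5, 609/5]
+L2 (α=1/7) → [1432/35, 1558/35, 4534/35]
+L3 (α=2/3) → [3114/35, 15068/105, 4708/35]
+L4 (α=5/6) → [25339/210, 83843/630, 11311/70]
rounded: [121, 133, 162]

query (3,2) [L1,L2,L3,L4] — begin 0,0,0
+L1 (α=1/3) → [12, 130/3, 203/3]
+L2 (α=1) → [47, 86, 160]
+L3 (α=1/6) → [81, 217/2, 991/6]
+L4 (α=1/2) → [48, 451/4, 2299/12]
rounded: [48, 113, 192]

at x=3,y=2 over L1,L2,L3,L4,L5:
+L1 (α=1/3) → [12, 130/3, 203/3]
+L2 (α=1) → [47, 86, 160]
+L3 (α=1/6) → [81, 217/2, 991/6]
+L4 (α=1/2) → [48, 451/4, 2299/12]
+L5 (α=2/5) → [208/5, 1441/20, 3043/20]
= [42, 72, 152]

at x=0,y=0 over L1,L2,L3,L4,L5:
L1 α=0: [0, 0, 0]
L2 α=4/7: [424/7, 8/7, 80/7]
L3 α=2/3: [2678/21, 1408/21, 1858/21]
L4 α=3/4: [1142/21, 6637/84, 2567/42]
L5 α=1/3: [4300/63, 10417/126, 4751/63]
= [68, 83, 75]

(3,0) stack=L1,L2,L3,L4,L5,L6; from [0,0,0]:
+L1 (α=1/2) → [85/2, 8, 207/2]
+L2 (α=1) → [72, 248, 185]
+L3 (α=4/7) → [440/7, 1244/7, 695/7]
+L4 (α=1/2) → [640/7, 1405/14, 386/7]
+L5 (α=7/8) → [1550/7, 13165/112, 6805/56]
+L6 (α=1/2) → [1531/7, 33997/224, 11397/112]
→ [219, 152, 102]

(1,0) stack=L1,L2,L3,L4,L5,L6; from [0,0,0]:
+L1 (α=1/5) → [117/5, 32/5, 79/5]
+L2 (α=1/2) → [447/10, 897/10, 57/5]
+L3 (α=2/3) → [707/30, 1999/10, 487/15]
+L4 (α=3/4) → [4757/120, 6709/40, 3281/30]
+L5 (α=1/2) → [5477/240, 11669/80, 9011/60]
+L6 (α=3/7) → [38417/420, 13289/140, 1628/15]
rounded: [91, 95, 109]

query (3,1) [L1,L2,L3,L4,L5,L6] — begin 0,0,0
after L1 α=2/7: [180/7, 482/7, 62/7]
after L2 α=1/2: [853/7, 2239/14, 703/7]
after L3 α=1/5: [3482/35, 5626/35, 3757/35]
after L4 α=1/5: [20893/175, 27299/175, 15343/175]
after L5 α=2/3: [13731/175, 70349/525, 32843/525]
after L6 α=1/2: [37881/350, 109199/1050, 20359/525]
→ [108, 104, 39]


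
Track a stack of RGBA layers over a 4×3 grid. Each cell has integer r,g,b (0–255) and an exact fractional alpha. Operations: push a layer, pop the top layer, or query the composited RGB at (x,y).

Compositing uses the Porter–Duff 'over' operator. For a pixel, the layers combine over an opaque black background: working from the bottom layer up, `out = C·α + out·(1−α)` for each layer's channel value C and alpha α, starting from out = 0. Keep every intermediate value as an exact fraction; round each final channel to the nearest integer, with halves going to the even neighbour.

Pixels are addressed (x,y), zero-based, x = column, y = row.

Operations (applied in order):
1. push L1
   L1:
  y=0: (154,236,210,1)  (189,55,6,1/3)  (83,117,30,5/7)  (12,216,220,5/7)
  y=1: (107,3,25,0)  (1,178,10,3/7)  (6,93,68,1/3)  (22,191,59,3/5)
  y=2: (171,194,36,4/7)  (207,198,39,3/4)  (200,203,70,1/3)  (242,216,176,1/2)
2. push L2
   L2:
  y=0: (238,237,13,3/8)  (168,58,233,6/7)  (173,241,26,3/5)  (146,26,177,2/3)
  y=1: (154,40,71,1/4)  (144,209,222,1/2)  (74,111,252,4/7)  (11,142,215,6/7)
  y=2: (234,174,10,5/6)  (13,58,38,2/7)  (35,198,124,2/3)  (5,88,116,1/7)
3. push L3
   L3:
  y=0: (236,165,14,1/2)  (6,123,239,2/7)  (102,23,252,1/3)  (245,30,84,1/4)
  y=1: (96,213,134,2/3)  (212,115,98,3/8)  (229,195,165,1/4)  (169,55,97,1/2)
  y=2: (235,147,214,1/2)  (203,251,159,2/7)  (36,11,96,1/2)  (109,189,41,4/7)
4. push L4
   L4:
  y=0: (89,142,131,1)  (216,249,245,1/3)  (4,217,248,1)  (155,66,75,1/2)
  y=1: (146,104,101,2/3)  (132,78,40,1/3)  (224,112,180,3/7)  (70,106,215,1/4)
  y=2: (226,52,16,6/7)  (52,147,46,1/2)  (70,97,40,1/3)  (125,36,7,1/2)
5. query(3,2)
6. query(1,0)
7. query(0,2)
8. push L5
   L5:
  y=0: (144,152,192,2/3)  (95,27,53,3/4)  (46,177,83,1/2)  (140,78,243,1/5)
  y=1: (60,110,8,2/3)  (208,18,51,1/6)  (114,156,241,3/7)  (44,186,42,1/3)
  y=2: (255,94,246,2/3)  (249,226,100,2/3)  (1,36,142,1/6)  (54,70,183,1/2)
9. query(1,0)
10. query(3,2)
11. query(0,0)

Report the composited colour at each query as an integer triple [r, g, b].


query (3,2) [L1,L2,L3,L4] — begin 0,0,0
after L1 α=1/2: [121, 108, 88]
after L2 α=1/7: [731/7, 736/7, 92]
after L3 α=4/7: [5245/49, 7500/49, 440/7]
after L4 α=1/2: [5685/49, 4632/49, 489/14]
→ [116, 95, 35]

query (1,0) [L1,L2,L3,L4] — begin 0,0,0
+L1 (α=1/3) → [63, 55/3, 2]
+L2 (α=6/7) → [153, 157/3, 200]
+L3 (α=2/7) → [111, 1523/21, 1478/7]
+L4 (α=1/3) → [146, 8275/63, 1557/7]
= [146, 131, 222]

(0,2) stack=L1,L2,L3,L4; from [0,0,0]:
L1 α=4/7: [684/7, 776/7, 144/7]
L2 α=5/6: [1479/7, 3433/21, 247/21]
L3 α=1/2: [1562/7, 3260/21, 4741/42]
L4 α=6/7: [11054/49, 9812/147, 8773/294]
→ [226, 67, 30]

(1,0) stack=L1,L2,L3,L4,L5; from [0,0,0]:
+L1 (α=1/3) → [63, 55/3, 2]
+L2 (α=6/7) → [153, 157/3, 200]
+L3 (α=2/7) → [111, 1523/21, 1478/7]
+L4 (α=1/3) → [146, 8275/63, 1557/7]
+L5 (α=3/4) → [431/4, 6689/126, 1335/14]
= [108, 53, 95]

query (3,2) [L1,L2,L3,L4,L5] — begin 0,0,0
+L1 (α=1/2) → [121, 108, 88]
+L2 (α=1/7) → [731/7, 736/7, 92]
+L3 (α=4/7) → [5245/49, 7500/49, 440/7]
+L4 (α=1/2) → [5685/49, 4632/49, 489/14]
+L5 (α=1/2) → [8331/98, 4031/49, 3051/28]
→ [85, 82, 109]

query (0,0) [L1,L2,L3,L4,L5] — begin 0,0,0
+L1 (α=1) → [154, 236, 210]
+L2 (α=3/8) → [371/2, 1891/8, 1089/8]
+L3 (α=1/2) → [843/4, 3211/16, 1201/16]
+L4 (α=1) → [89, 142, 131]
+L5 (α=2/3) → [377/3, 446/3, 515/3]
= [126, 149, 172]


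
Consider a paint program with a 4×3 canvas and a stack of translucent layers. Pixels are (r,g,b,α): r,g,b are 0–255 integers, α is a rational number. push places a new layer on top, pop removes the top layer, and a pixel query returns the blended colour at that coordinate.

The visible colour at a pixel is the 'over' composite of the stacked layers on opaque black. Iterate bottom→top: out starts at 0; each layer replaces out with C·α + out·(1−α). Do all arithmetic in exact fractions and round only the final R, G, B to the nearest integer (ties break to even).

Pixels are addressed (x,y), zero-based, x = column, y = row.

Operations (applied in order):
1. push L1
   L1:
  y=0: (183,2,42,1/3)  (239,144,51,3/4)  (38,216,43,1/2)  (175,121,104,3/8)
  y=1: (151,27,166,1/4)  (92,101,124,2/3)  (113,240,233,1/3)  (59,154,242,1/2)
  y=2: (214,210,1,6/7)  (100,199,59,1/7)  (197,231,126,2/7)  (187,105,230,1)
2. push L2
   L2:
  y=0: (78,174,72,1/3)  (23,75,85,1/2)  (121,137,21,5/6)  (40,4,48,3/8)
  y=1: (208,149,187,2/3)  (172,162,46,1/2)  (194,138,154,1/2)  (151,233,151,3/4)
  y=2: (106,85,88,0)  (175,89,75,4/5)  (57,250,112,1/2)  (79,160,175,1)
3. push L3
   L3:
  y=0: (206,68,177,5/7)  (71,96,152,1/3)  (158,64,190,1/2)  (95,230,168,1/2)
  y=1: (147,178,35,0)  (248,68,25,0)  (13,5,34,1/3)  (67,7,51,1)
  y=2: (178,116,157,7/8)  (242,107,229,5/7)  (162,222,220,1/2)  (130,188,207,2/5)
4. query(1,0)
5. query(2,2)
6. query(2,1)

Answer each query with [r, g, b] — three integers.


at x=1,y=0 over L1,L2,L3:
after L1 α=3/4: [717/4, 108, 153/4]
after L2 α=1/2: [809/8, 183/2, 493/8]
after L3 α=1/3: [1093/12, 93, 367/4]
rounded: [91, 93, 92]

query (2,2) [L1,L2,L3] — begin 0,0,0
+L1 (α=2/7) → [394/7, 66, 36]
+L2 (α=1/2) → [793/14, 158, 74]
+L3 (α=1/2) → [3061/28, 190, 147]
rounded: [109, 190, 147]

(2,1) stack=L1,L2,L3; from [0,0,0]:
L1 α=1/3: [113/3, 80, 233/3]
L2 α=1/2: [695/6, 109, 695/6]
L3 α=1/3: [734/9, 223/3, 797/9]
= [82, 74, 89]


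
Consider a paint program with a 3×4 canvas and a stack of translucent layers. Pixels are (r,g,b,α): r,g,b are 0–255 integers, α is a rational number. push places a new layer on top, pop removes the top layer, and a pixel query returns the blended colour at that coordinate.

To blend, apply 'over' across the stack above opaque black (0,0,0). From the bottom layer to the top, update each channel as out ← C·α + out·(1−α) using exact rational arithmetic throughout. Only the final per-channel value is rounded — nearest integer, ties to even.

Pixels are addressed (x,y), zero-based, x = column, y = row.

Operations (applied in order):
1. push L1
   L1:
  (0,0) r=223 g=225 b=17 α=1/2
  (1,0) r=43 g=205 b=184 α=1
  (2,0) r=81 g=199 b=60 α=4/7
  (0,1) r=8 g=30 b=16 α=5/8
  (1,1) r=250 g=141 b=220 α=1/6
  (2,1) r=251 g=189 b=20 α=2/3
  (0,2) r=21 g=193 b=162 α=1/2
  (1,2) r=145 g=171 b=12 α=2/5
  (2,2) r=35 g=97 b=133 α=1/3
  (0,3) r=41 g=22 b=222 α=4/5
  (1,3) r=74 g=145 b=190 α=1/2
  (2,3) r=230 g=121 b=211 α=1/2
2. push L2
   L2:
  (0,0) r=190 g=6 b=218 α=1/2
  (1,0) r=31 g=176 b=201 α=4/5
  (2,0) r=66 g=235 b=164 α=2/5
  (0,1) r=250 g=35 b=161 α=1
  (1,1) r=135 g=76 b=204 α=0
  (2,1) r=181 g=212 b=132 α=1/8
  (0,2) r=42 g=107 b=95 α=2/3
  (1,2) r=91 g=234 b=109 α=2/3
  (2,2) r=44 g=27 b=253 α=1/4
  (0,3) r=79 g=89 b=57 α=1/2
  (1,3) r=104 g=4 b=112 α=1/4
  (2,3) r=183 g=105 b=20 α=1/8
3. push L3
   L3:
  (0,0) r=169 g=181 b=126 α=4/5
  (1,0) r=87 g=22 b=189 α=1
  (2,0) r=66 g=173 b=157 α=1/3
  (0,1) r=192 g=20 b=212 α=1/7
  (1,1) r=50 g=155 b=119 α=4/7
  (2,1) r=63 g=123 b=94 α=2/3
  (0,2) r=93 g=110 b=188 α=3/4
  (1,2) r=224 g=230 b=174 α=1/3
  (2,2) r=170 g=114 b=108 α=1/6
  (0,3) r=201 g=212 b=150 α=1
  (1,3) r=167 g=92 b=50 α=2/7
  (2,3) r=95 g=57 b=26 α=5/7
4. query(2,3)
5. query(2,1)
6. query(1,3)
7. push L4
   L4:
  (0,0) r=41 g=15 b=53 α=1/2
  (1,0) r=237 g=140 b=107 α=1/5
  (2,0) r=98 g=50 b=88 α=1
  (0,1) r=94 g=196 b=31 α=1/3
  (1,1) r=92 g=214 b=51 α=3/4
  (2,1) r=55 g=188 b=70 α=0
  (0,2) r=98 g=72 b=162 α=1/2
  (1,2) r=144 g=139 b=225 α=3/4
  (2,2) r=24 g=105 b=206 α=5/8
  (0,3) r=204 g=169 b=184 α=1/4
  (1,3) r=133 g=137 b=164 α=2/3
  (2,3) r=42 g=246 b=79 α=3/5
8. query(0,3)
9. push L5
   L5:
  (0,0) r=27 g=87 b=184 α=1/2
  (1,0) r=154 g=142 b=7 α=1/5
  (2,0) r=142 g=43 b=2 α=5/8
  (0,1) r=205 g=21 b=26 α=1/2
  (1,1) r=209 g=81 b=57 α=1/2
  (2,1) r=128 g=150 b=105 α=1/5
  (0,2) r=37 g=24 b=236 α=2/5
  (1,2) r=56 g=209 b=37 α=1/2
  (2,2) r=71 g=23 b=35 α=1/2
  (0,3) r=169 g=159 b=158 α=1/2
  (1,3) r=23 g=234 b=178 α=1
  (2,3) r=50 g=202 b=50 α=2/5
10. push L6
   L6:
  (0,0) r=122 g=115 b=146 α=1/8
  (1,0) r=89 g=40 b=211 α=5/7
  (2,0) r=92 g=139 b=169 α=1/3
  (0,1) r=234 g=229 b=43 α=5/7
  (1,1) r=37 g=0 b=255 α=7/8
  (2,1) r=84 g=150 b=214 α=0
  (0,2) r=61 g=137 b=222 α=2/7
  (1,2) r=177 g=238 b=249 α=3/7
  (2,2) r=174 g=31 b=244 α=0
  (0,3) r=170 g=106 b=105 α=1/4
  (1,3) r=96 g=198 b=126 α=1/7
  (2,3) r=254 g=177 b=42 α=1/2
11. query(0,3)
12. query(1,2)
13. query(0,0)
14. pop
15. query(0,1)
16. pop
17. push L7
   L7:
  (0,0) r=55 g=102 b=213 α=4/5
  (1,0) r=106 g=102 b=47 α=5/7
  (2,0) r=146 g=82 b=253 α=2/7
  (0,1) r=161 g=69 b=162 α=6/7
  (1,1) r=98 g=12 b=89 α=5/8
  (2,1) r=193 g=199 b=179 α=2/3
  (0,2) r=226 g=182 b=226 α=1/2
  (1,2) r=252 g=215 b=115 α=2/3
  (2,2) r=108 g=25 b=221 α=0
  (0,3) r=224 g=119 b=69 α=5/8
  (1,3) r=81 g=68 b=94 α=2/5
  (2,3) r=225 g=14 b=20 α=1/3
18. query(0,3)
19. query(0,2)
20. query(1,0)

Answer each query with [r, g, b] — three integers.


query (2,3) [L1,L2,L3] — begin 0,0,0
+L1 (α=1/2) → [115, 121/2, 211/2]
+L2 (α=1/8) → [247/2, 1057/16, 1517/16]
+L3 (α=5/7) → [722/7, 3337/56, 2557/56]
→ [103, 60, 46]

query (2,1) [L1,L2,L3] — begin 0,0,0
L1 α=2/3: [502/3, 126, 40/3]
L2 α=1/8: [4057/24, 547/4, 169/6]
L3 α=2/3: [7081/72, 1531/12, 1297/18]
= [98, 128, 72]

query (1,3) [L1,L2,L3] — begin 0,0,0
after L1 α=1/2: [37, 145/2, 95]
after L2 α=1/4: [215/4, 443/8, 397/4]
after L3 α=2/7: [2411/28, 3687/56, 2385/28]
→ [86, 66, 85]

query (0,3) [L1,L2,L3,L4] — begin 0,0,0
+L1 (α=4/5) → [164/5, 88/5, 888/5]
+L2 (α=1/2) → [559/10, 533/10, 1173/10]
+L3 (α=1) → [201, 212, 150]
+L4 (α=1/4) → [807/4, 805/4, 317/2]
→ [202, 201, 158]

query (0,3) [L1,L2,L3,L4,L5,L6] — begin 0,0,0
after L1 α=4/5: [164/5, 88/5, 888/5]
after L2 α=1/2: [559/10, 533/10, 1173/10]
after L3 α=1: [201, 212, 150]
after L4 α=1/4: [807/4, 805/4, 317/2]
after L5 α=1/2: [1483/8, 1441/8, 633/4]
after L6 α=1/4: [5809/32, 5171/32, 2319/16]
= [182, 162, 145]

query (1,2) [L1,L2,L3,L4,L5,L6] — begin 0,0,0
after L1 α=2/5: [58, 342/5, 24/5]
after L2 α=2/3: [80, 894/5, 1114/15]
after L3 α=1/3: [128, 2938/15, 4838/45]
after L4 α=3/4: [140, 9193/60, 35213/180]
after L5 α=1/2: [98, 21733/120, 41873/360]
after L6 α=3/7: [923/7, 43153/210, 109103/630]
→ [132, 205, 173]

at x=0,y=0 over L1,L2,L3,L4,L5,L6:
+L1 (α=1/2) → [223/2, 225/2, 17/2]
+L2 (α=1/2) → [603/4, 237/4, 453/4]
+L3 (α=4/5) → [3307/20, 3133/20, 2469/20]
+L4 (α=1/2) → [4127/40, 3433/40, 3529/40]
+L5 (α=1/2) → [5207/80, 6913/80, 10889/80]
+L6 (α=1/8) → [46209/640, 57591/640, 87903/640]
= [72, 90, 137]

query (0,1) [L1,L2,L3,L4,L5] — begin 0,0,0
+L1 (α=5/8) → [5, 75/4, 10]
+L2 (α=1) → [250, 35, 161]
+L3 (α=1/7) → [1692/7, 230/7, 1178/7]
+L4 (α=1/3) → [4042/21, 1832/21, 2573/21]
+L5 (α=1/2) → [8347/42, 2273/42, 3119/42]
rounded: [199, 54, 74]

at x=0,y=3 over L1,L2,L3,L4,L7:
after L1 α=4/5: [164/5, 88/5, 888/5]
after L2 α=1/2: [559/10, 533/10, 1173/10]
after L3 α=1: [201, 212, 150]
after L4 α=1/4: [807/4, 805/4, 317/2]
after L7 α=5/8: [6901/32, 4795/32, 1641/16]
→ [216, 150, 103]

query (0,2) [L1,L2,L3,L4,L7] — begin 0,0,0
+L1 (α=1/2) → [21/2, 193/2, 81]
+L2 (α=2/3) → [63/2, 207/2, 271/3]
+L3 (α=3/4) → [621/8, 867/8, 1963/12]
+L4 (α=1/2) → [1405/16, 1443/16, 3907/24]
+L7 (α=1/2) → [5021/32, 4355/32, 9331/48]
= [157, 136, 194]

(1,0) stack=L1,L2,L3,L4,L7; from [0,0,0]:
after L1 α=1: [43, 205, 184]
after L2 α=4/5: [167/5, 909/5, 988/5]
after L3 α=1: [87, 22, 189]
after L4 α=1/5: [117, 228/5, 863/5]
after L7 α=5/7: [764/7, 3006/35, 2901/35]
→ [109, 86, 83]
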